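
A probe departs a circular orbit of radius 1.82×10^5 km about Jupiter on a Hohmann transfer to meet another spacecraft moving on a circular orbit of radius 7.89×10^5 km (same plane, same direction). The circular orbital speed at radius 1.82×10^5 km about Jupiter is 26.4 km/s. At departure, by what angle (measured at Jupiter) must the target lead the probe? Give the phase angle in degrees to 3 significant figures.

From the circular-orbit relation v² = μ/r at r = 1.82×10^5 km: μ = v²r = (26.4)² × 1.82×10^5 = 1.26847×10^8 km³/s².
Transfer-ellipse semi-major axis a_t = (r₁ + r₂)/2 = (1.820×10^5 + 7.890×10^5)/2 = 4.855×10^5 km.
The half-period of the transfer ellipse is t = π√(a_t³/μ) = 94360 s.
Target angular speed ω₂ = √(μ/r₂³) = 1.607×10^-5 rad/s.
Angle swept by the target during transfer: ω₂·t = 1.5164 rad = 86.88°.
Arrival is 180° from departure on the ellipse, so φ = 180° − 86.88° = 93.1°.

φ = 93.1°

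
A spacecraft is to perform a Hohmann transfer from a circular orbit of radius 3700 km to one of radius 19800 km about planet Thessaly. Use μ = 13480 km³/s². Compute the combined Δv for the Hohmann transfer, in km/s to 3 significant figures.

Δv = 0.931 km/s

Transfer-ellipse semi-major axis a_t = (r₁ + r₂)/2 = (3700 + 19800)/2 = 11750 km.
At r₁ the circular-orbit speed is v₁ = √(μ/r₁) = 1.909 km/s.
Transfer-orbit speed at r₁ (vis-viva): v_p = √[μ(2/r₁ − 1/a_t)] = 2.478 km/s.
First burn Δv₁ = |v_p − v₁| = 0.5690 km/s.
Circular speed at r₂: v₂ = √(μ/r₂) = 0.8251 km/s.
Transfer-orbit speed at r₂: v_a = √[μ(2/r₂ − 1/a_t)] = 0.4630 km/s.
Second burn Δv₂ = |v₂ − v_a| = 0.3621 km/s.
Δv = Δv₁ + Δv₂ = 0.5690 + 0.3621 = 0.9311 km/s.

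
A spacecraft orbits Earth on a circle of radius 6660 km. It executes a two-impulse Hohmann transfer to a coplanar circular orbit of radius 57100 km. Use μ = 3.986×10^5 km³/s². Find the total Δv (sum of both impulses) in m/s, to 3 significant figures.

Δv = 4050 m/s

The Hohmann ellipse has a_t = (r₁ + r₂)/2 = 31880 km.
Circular speed at r₁: v₁ = √(μ/r₁) = √(3.986×10^5/6660) = 7.73627 km/s.
On the transfer ellipse at r₁, vis-viva equation gives v_p = √[μ(2/r₁ − 1/a_t)] = 10.3536 km/s.
First burn Δv₁ = |v_p − v₁| = 2.6173 km/s.
At r₂, v₂ = √(μ/r₂) = 2.6421 km/s.
Transfer-orbit speed at r₂: v_a = √[μ(2/r₂ − 1/a_t)] = 1.2076 km/s.
Second burn Δv₂ = |v₂ − v_a| = 1.4345 km/s.
Total Δv = Δv₁ + Δv₂ = 4.052 km/s.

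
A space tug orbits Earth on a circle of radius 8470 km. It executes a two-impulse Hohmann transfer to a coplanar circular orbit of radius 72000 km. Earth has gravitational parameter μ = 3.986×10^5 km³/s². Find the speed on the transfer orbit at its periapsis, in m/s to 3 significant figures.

Transfer-ellipse semi-major axis a_t = (r₁ + r₂)/2 = (8470 + 72000)/2 = 40235 km.
At periapsis, r = 8470 km.
From the vis-viva equation, v = √[μ(2/r − 1/a_t)] = 9.177 km/s.

v = 9180 m/s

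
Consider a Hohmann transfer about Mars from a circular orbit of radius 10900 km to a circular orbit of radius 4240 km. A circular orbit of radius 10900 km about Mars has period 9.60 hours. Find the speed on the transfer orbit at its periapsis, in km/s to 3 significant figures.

From Kepler's third law T² = 4π²r³/μ at r = 10900 km, T = 9.60 hours = 9.60 × 3600 s = 34560 s: μ = 4π²r³/T² = 42804.7 km³/s².
Transfer-ellipse semi-major axis a_t = (r₁ + r₂)/2 = (10900 + 4240)/2 = 7570 km.
At periapsis, r = 4240 km.
Vis-viva: v = √[μ(2/r − 1/a_t)] = √[42804.7 × (2/4240 − 1/7570)] = 3.813 km/s.

v = 3.81 km/s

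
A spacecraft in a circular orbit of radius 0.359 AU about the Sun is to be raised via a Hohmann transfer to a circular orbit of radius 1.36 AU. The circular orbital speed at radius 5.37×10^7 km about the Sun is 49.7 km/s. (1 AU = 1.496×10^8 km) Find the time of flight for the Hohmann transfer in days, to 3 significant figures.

t = 146 days

From the circular-orbit relation v² = μ/r at r = 5.37×10^7 km: μ = v²r = (49.7)² × 5.37×10^7 = 1.32644×10^11 km³/s².
In km: r₁ = 0.359 × 1.496×10^8 = 5.37064×10^7 km; r₂ = 1.36 × 1.496×10^8 = 2.03456×10^8 km.
The Hohmann ellipse has a_t = (r₁ + r₂)/2 = 1.285812×10^8 km.
Half the transfer-orbit period gives t = π√(a_t³/μ) = 1.258×10^7 s.
Converting: 1.258×10^7 s ÷ 86400 s/day = 146 days.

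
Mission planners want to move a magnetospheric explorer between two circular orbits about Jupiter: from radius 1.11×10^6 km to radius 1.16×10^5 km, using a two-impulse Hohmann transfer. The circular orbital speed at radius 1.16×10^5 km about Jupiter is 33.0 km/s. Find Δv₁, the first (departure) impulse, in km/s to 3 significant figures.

From the circular-orbit relation v² = μ/r at r = 1.16×10^5 km: μ = v²r = (33.0)² × 1.16×10^5 = 1.26324×10^8 km³/s².
Transfer-ellipse semi-major axis a_t = (r₁ + r₂)/2 = (1.110×10^6 + 1.160×10^5)/2 = 6.130×10^5 km.
Circular speed at r = 1.110×10^6 km: v_c = √(μ/r) = 10.668 km/s.
Transfer-orbit speed at the same r (vis-viva, a = a_t): v_t = √[μ(2/r − 1/a_t)] = 4.6407 km/s.
Δv₁ = |v_t − v_c| = |4.6407 − 10.668| = 6.027 km/s.

Δv₁ = 6.03 km/s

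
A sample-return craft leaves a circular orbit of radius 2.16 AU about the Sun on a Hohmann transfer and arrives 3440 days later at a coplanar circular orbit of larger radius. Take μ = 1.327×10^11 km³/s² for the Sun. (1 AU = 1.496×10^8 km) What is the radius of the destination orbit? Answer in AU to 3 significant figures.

r₂ = 12.0 AU

In km: r₁ = 2.16 × 1.496×10^8 = 3.23136×10^8 km.
Transfer time t = 3440 days = 2.97216×10^8 s, and t = π√(a_t³/μ).
So a_t = (μ t²/π²)^(1/3) = (1.327×10^11 × (2.97216×10^8)² / π²)^(1/3) = 1.0590×10^9 km.
Since a_t = (r₁ + r₂)/2, r₂ = 2a_t − r₁ = 2×1.0590×10^9 − 3.23136×10^8 = 1.794864×10^9 km.
In AU: r₂ = 1.794864×10^9 / 1.496×10^8 = 12.0 AU.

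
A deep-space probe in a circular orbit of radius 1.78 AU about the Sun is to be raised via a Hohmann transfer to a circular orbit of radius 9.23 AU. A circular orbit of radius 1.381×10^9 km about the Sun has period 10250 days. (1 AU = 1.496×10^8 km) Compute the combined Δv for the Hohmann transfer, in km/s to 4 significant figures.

Δv = 10.81 km/s

From Kepler's third law T² = 4π²r³/μ at r = 1.381×10^9 km, T = 10250 days = 10250 × 86400 s = 8.856×10^8 s: μ = 4π²r³/T² = 1.32576×10^11 km³/s².
In km: r₁ = 1.78 × 1.496×10^8 = 2.66288×10^8 km; r₂ = 9.23 × 1.496×10^8 = 1.380808×10^9 km.
Transfer-ellipse semi-major axis a_t = (r₁ + r₂)/2 = (2.66288×10^8 + 1.380808×10^9)/2 = 8.23548×10^8 km.
Circular speed at r₁: v₁ = √(μ/r₁) = √(1.32576×10^11/2.66288×10^8) = 22.313 km/s.
On the transfer ellipse at r₁, v² = μ(2/r − 1/a) gives v_p = √[μ(2/r₁ − 1/a_t)] = 28.892 km/s.
First burn Δv₁ = |v_p − v₁| = 6.579 km/s.
Circular speed at r₂: v₂ = √(μ/r₂) = 9.799 km/s.
Transfer-orbit speed at r₂: v_a = √[μ(2/r₂ − 1/a_t)] = 5.572 km/s.
Second burn Δv₂ = |v₂ − v_a| = 4.227 km/s.
Total Δv = Δv₁ + Δv₂ = 10.81 km/s.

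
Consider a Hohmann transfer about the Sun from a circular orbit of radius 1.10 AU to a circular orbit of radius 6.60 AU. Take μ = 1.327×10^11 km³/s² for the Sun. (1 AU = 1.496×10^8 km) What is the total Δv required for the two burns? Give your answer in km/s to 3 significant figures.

In km: r₁ = 1.10 × 1.496×10^8 = 1.6456×10^8 km; r₂ = 6.60 × 1.496×10^8 = 9.8736×10^8 km.
Transfer-ellipse semi-major axis a_t = (r₁ + r₂)/2 = (1.6456×10^8 + 9.8736×10^8)/2 = 5.7596×10^8 km.
At r₁ the circular-orbit speed is v₁ = √(μ/r₁) = 28.397 km/s.
On the transfer ellipse at r₁, vis-viva equation gives v_p = √[μ(2/r₁ − 1/a_t)] = 37.180 km/s.
First burn Δv₁ = |v_p − v₁| = 8.783 km/s.
At r₂, v₂ = √(μ/r₂) = 11.593 km/s.
Transfer-orbit speed at r₂: v_a = √[μ(2/r₂ − 1/a_t)] = 6.1967 km/s.
Second burn Δv₂ = |v₂ − v_a| = 5.396 km/s.
Total Δv = Δv₁ + Δv₂ = 14.18 km/s.

Δv = 14.2 km/s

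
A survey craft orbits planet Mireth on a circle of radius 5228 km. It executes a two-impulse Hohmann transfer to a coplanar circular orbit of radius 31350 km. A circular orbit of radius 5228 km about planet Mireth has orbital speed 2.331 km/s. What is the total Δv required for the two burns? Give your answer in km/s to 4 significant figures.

Δv = 1.164 km/s

From the circular-orbit relation v² = μ/r at r = 5228 km: μ = v²r = (2.331)² × 5228 = 28406.7 km³/s².
The Hohmann ellipse has a_t = (r₁ + r₂)/2 = 18289 km.
At r₁ the circular-orbit speed is v₁ = √(μ/r₁) = 2.3310 km/s.
On the transfer ellipse at r₁, vis-viva equation gives v_p = √[μ(2/r₁ − 1/a_t)] = 3.0519 km/s.
First burn Δv₁ = |v_p − v₁| = 0.7209 km/s.
Circular speed at r₂: v₂ = √(μ/r₂) = 0.9519 km/s.
Transfer-orbit speed at r₂: v_a = √[μ(2/r₂ − 1/a_t)] = 0.5089 km/s.
Second burn Δv₂ = |v₂ − v_a| = 0.4430 km/s.
Total Δv = Δv₁ + Δv₂ = 1.164 km/s.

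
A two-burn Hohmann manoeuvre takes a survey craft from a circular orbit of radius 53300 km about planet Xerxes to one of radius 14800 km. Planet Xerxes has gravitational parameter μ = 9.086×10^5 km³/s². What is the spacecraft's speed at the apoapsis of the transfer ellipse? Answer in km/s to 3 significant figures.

v = 2.72 km/s

The Hohmann ellipse has a_t = (r₁ + r₂)/2 = 34050 km.
At apoapsis, r = 53300 km.
Vis-viva: v = √[μ(2/r − 1/a_t)] = √[9.086×10^5 × (2/53300 − 1/34050)] = 2.722 km/s.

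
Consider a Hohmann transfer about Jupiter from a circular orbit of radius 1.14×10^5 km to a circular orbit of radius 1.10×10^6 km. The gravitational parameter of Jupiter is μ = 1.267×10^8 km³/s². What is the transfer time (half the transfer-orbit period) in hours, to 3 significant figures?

t = 36.7 hours

The Hohmann ellipse has a_t = (r₁ + r₂)/2 = 6.070×10^5 km.
Transfer time t = π√(a_t³/μ) = π√((6.070×10^5)³ / 1.267×10^8) = 1.320×10^5 s.
Converting: 1.320×10^5 s ÷ 3600 s/hour = 36.7 hours.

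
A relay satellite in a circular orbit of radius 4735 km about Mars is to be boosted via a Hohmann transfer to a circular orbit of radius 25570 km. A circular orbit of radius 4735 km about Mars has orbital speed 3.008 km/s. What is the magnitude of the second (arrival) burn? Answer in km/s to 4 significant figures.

From the circular-orbit relation v² = μ/r at r = 4735 km: μ = v²r = (3.008)² × 4735 = 42842.6 km³/s².
The Hohmann ellipse has a_t = (r₁ + r₂)/2 = 15152.5 km.
Circular speed at r = 25570 km: v_c = √(μ/r) = 1.2944 km/s.
Vis-viva on the transfer ellipse at r = 25570 km gives v_t = √[μ(2/r − 1/a_t)] = 0.72359 km/s.
Δv₂ = |v_t − v_c| = |0.72359 − 1.2944| = 0.5708 km/s.

Δv₂ = 0.5708 km/s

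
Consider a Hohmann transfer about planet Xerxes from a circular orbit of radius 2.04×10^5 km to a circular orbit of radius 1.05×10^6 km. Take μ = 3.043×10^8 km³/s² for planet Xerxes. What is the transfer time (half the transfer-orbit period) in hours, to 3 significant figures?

t = 24.8 hours

Semi-major axis of the transfer orbit: a_t = (2.040×10^5 + 1.050×10^6)/2 = 6.270×10^5 km.
By Kepler's third law the transfer-orbit period is T = 2π√(a_t³/μ), so t = T/2 = 89410 s.
Converting: 89410 s ÷ 3600 s/hour = 24.8 hours.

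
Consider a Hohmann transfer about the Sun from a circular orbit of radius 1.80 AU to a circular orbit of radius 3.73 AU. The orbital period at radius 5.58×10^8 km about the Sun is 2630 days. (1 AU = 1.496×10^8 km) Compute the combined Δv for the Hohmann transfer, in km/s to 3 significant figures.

From Kepler's third law T² = 4π²r³/μ at r = 5.58×10^8 km, T = 2630 days = 2630 × 86400 s = 2.27232×10^8 s: μ = 4π²r³/T² = 1.32838×10^11 km³/s².
In km: r₁ = 1.80 × 1.496×10^8 = 2.6928×10^8 km; r₂ = 3.73 × 1.496×10^8 = 5.58008×10^8 km.
Semi-major axis of the transfer orbit: a_t = (2.6928×10^8 + 5.58008×10^8)/2 = 4.13644×10^8 km.
Circular speed at r₁: v₁ = √(μ/r₁) = √(1.32838×10^11/2.6928×10^8) = 22.21057 km/s.
Transfer-orbit speed at r₁ (vis-viva equation): v_p = √[μ(2/r₁ − 1/a_t)] = 25.79684 km/s.
First burn Δv₁ = |v_p − v₁| = 3.5863 km/s.
At r₂, v₂ = √(μ/r₂) = 15.429131 km/s.
Transfer-orbit speed at r₂: v_a = √[μ(2/r₂ − 1/a_t)] = 12.448876 km/s.
Second burn Δv₂ = |v₂ − v_a| = 2.9803 km/s.
Total Δv = Δv₁ + Δv₂ = 6.567 km/s.

Δv = 6.57 km/s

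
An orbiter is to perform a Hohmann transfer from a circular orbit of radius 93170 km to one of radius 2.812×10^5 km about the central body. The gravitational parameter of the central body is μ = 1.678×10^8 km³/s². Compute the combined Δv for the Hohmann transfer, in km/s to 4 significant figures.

Δv = 16.77 km/s

The Hohmann ellipse has a_t = (r₁ + r₂)/2 = 1.87185×10^5 km.
At r₁ the circular-orbit speed is v₁ = √(μ/r₁) = 42.438 km/s.
On the transfer ellipse at r₁, vis-viva gives v_p = √[μ(2/r₁ − 1/a_t)] = 52.015 km/s.
First burn Δv₁ = |v_p − v₁| = 9.577 km/s.
At r₂, v₂ = √(μ/r₂) = 24.428 km/s.
Transfer-orbit speed at r₂: v_a = √[μ(2/r₂ − 1/a_t)] = 17.234 km/s.
Second burn Δv₂ = |v₂ − v_a| = 7.194 km/s.
Total Δv = Δv₁ + Δv₂ = 16.77 km/s.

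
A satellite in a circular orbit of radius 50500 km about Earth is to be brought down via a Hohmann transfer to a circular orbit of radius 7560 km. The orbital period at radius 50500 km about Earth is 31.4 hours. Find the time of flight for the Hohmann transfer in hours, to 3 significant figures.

t = 6.84 hours

From Kepler's third law T² = 4π²r³/μ at r = 50500 km, T = 31.4 hours = 31.4 × 3600 s = 1.1304×10^5 s: μ = 4π²r³/T² = 3.97896×10^5 km³/s².
The Hohmann ellipse has a_t = (r₁ + r₂)/2 = 29030 km.
Half the transfer-orbit period gives t = π√(a_t³/μ) = 24630 s.
Converting: 24630 s ÷ 3600 s/hour = 6.84 hours.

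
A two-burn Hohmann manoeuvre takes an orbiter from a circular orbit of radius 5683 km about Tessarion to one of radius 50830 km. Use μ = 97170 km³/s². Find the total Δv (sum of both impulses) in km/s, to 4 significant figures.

Δv = 2.174 km/s

Transfer-ellipse semi-major axis a_t = (r₁ + r₂)/2 = (5683 + 50830)/2 = 28256.5 km.
At r₁ the circular-orbit speed is v₁ = √(μ/r₁) = 4.135 km/s.
Transfer-orbit speed at r₁ (vis-viva equation): v_p = √[μ(2/r₁ − 1/a_t)] = 5.546 km/s.
First burn Δv₁ = |v_p − v₁| = 1.411 km/s.
At r₂, v₂ = √(μ/r₂) = 1.38263 km/s.
Transfer-orbit speed at r₂: v_a = √[μ(2/r₂ − 1/a_t)] = 0.620063 km/s.
Second burn Δv₂ = |v₂ − v_a| = 0.7626 km/s.
Δv = Δv₁ + Δv₂ = 1.411 + 0.7626 = 2.174 km/s.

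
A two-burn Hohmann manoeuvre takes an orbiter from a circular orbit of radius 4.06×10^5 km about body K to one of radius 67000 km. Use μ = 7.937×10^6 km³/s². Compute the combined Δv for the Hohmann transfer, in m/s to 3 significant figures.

Transfer-ellipse semi-major axis a_t = (r₁ + r₂)/2 = (4.060×10^5 + 67000)/2 = 2.365×10^5 km.
Circular speed at r₁: v₁ = √(μ/r₁) = √(7.937×10^6/4.060×10^5) = 4.421 km/s.
Transfer-orbit speed at r₁ (vis-viva): v_a = √[μ(2/r₁ − 1/a_t)] = 2.353 km/s.
First burn Δv₁ = |v_a − v₁| = 2.068 km/s.
Circular speed at r₂: v₂ = √(μ/r₂) = 10.884 km/s.
Transfer-orbit speed at r₂: v_p = √[μ(2/r₂ − 1/a_t)] = 14.261 km/s.
Second burn Δv₂ = |v₂ − v_p| = 3.377 km/s.
Δv = Δv₁ + Δv₂ = 2.068 + 3.377 = 5.445 km/s.

Δv = 5440 m/s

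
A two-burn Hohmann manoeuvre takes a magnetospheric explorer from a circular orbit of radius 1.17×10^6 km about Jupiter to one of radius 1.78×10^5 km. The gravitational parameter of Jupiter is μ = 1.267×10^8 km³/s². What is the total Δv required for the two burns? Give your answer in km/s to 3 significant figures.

Semi-major axis of the transfer orbit: a_t = (1.170×10^6 + 1.780×10^5)/2 = 6.740×10^5 km.
At r₁ the circular-orbit speed is v₁ = √(μ/r₁) = 10.406 km/s.
On the transfer ellipse at r₁, vis-viva equation gives v_a = √[μ(2/r₁ − 1/a_t)] = 5.3478 km/s.
First burn Δv₁ = |v_a − v₁| = 5.058 km/s.
Circular speed at r₂: v₂ = √(μ/r₂) = 26.6795 km/s.
Transfer-orbit speed at r₂: v_p = √[μ(2/r₂ − 1/a_t)] = 35.1513 km/s.
Second burn Δv₂ = |v₂ − v_p| = 8.472 km/s.
Total Δv = Δv₁ + Δv₂ = 13.53 km/s.

Δv = 13.5 km/s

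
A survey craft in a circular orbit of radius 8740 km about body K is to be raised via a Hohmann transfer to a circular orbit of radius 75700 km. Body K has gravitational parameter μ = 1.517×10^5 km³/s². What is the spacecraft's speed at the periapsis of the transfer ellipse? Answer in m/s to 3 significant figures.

Transfer-ellipse semi-major axis a_t = (r₁ + r₂)/2 = (8740 + 75700)/2 = 42220 km.
The periapsis of the transfer ellipse is at r = 8740 km.
From the vis-viva equation, v = √[μ(2/r − 1/a_t)] = 5.579 km/s.

v = 5580 m/s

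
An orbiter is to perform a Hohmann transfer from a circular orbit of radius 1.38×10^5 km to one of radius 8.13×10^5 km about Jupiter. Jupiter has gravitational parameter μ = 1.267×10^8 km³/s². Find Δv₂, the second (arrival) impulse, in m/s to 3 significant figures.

The Hohmann ellipse has a_t = (r₁ + r₂)/2 = 4.755×10^5 km.
Circular speed at r = 8.130×10^5 km: v_c = √(μ/r) = 12.4837 km/s.
Transfer-orbit speed at the same r (vis-viva, a = a_t): v_t = √[μ(2/r − 1/a_t)] = 6.72523 km/s.
Δv₂ = |v_t − v_c| = |6.72523 − 12.4837| = 5.758 km/s.

Δv₂ = 5760 m/s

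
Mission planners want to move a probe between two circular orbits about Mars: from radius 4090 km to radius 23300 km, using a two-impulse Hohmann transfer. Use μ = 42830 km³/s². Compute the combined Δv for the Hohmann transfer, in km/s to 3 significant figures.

Δv = 1.60 km/s

Transfer-ellipse semi-major axis a_t = (r₁ + r₂)/2 = (4090 + 23300)/2 = 13695 km.
Circular speed at r₁: v₁ = √(μ/r₁) = √(42830/4090) = 3.2360 km/s.
Transfer-orbit speed at r₁ (vis-viva equation): v_p = √[μ(2/r₁ − 1/a_t)] = 4.2209 km/s.
First burn Δv₁ = |v_p − v₁| = 0.9849 km/s.
At r₂, v₂ = √(μ/r₂) = 1.3558 km/s.
Transfer-orbit speed at r₂: v_a = √[μ(2/r₂ − 1/a_t)] = 0.74093 km/s.
Second burn Δv₂ = |v₂ − v_a| = 0.6149 km/s.
Δv = Δv₁ + Δv₂ = 0.9849 + 0.6149 = 1.600 km/s.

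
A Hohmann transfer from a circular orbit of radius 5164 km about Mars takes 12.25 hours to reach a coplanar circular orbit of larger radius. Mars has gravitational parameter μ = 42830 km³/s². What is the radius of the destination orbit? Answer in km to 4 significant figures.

r₂ = 35560 km

Transfer time t = 12.25 hours = 44100 s, and t = π√(a_t³/μ).
So a_t = (μ t²/π²)^(1/3) = (42830 × (44100)² / π²)^(1/3) = 20360 km.
Since a_t = (r₁ + r₂)/2, r₂ = 2a_t − r₁ = 2×20360 − 5164 = 35556 km.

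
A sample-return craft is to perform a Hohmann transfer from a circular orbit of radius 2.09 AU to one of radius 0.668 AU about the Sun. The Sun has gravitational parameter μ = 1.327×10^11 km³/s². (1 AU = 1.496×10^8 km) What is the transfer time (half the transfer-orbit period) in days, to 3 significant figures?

t = 296 days

In km: r₁ = 2.09 × 1.496×10^8 = 3.12664×10^8 km; r₂ = 0.668 × 1.496×10^8 = 9.99328×10^7 km.
Semi-major axis of the transfer orbit: a_t = (3.12664×10^8 + 9.99328×10^7)/2 = 2.062984×10^8 km.
Transfer time t = π√(a_t³/μ) = π√((2.062984×10^8)³ / 1.327×10^11) = 2.555×10^7 s.
Converting: 2.555×10^7 s ÷ 86400 s/day = 296 days.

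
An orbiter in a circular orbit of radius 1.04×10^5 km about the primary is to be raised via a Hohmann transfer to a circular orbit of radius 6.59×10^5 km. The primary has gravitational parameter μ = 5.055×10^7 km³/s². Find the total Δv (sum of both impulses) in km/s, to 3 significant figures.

Δv = 11.1 km/s

Semi-major axis of the transfer orbit: a_t = (1.040×10^5 + 6.590×10^5)/2 = 3.815×10^5 km.
Circular speed at r₁: v₁ = √(μ/r₁) = √(5.055×10^7/1.040×10^5) = 22.047 km/s.
On the transfer ellipse at r₁, vis-viva gives v_p = √[μ(2/r₁ − 1/a_t)] = 28.976 km/s.
First burn Δv₁ = |v_p − v₁| = 6.929 km/s.
Circular speed at r₂: v₂ = √(μ/r₂) = 8.758 km/s.
Transfer-orbit speed at r₂: v_a = √[μ(2/r₂ − 1/a_t)] = 4.573 km/s.
Second burn Δv₂ = |v₂ − v_a| = 4.185 km/s.
Total Δv = Δv₁ + Δv₂ = 11.11 km/s.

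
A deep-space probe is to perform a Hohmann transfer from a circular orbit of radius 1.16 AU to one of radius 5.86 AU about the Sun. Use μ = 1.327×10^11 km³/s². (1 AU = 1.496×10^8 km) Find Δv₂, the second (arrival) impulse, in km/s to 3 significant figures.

Δv₂ = 5.23 km/s

In km: r₁ = 1.16 × 1.496×10^8 = 1.73536×10^8 km; r₂ = 5.86 × 1.496×10^8 = 8.76656×10^8 km.
Transfer-ellipse semi-major axis a_t = (r₁ + r₂)/2 = (1.73536×10^8 + 8.76656×10^8)/2 = 5.25096×10^8 km.
On the circular orbit at r = 8.76656×10^8 km, v_c = √(μ/r) = 12.303 km/s.
Transfer-orbit speed at the same r (vis-viva, a = a_t): v_t = √[μ(2/r − 1/a_t)] = 7.0729 km/s.
Δv₂ = |v_t − v_c| = |7.0729 − 12.303| = 5.230 km/s.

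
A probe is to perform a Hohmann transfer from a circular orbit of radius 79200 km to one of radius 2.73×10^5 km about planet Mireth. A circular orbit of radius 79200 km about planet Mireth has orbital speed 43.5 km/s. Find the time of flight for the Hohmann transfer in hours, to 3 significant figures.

t = 5.27 hours

From the circular-orbit relation v² = μ/r at r = 79200 km: μ = v²r = (43.5)² × 79200 = 1.49866×10^8 km³/s².
Semi-major axis of the transfer orbit: a_t = (79200 + 2.730×10^5)/2 = 1.761×10^5 km.
By Kepler's third law the transfer-orbit period is T = 2π√(a_t³/μ), so t = T/2 = 18960 s.
Converting: 18960 s ÷ 3600 s/hour = 5.27 hours.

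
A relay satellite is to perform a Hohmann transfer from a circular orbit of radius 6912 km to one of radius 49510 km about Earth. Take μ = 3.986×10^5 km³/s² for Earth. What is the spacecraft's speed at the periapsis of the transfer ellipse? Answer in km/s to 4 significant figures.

Semi-major axis of the transfer orbit: a_t = (6912 + 49510)/2 = 28211 km.
At periapsis, r = 6912 km.
Applying v² = μ(2/r − 1/a_t): v = 10.06 km/s.

v = 10.06 km/s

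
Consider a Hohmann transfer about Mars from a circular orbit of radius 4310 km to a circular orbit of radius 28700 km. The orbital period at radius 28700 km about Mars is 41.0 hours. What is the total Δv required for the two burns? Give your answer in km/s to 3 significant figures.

Δv = 1.60 km/s

From Kepler's third law T² = 4π²r³/μ at r = 28700 km, T = 41.0 hours = 41.0 × 3600 s = 1.476×10^5 s: μ = 4π²r³/T² = 42838.3 km³/s².
Transfer-ellipse semi-major axis a_t = (r₁ + r₂)/2 = (4310 + 28700)/2 = 16505 km.
Circular speed at r₁: v₁ = √(μ/r₁) = √(42838.3/4310) = 3.1527 km/s.
On the transfer ellipse at r₁, v² = μ(2/r − 1/a) gives v_p = √[μ(2/r₁ − 1/a_t)] = 4.1573 km/s.
First burn Δv₁ = |v_p − v₁| = 1.005 km/s.
At r₂, v₂ = √(μ/r₂) = 1.2217 km/s.
Transfer-orbit speed at r₂: v_a = √[μ(2/r₂ − 1/a_t)] = 0.62432 km/s.
Second burn Δv₂ = |v₂ − v_a| = 0.5974 km/s.
Total Δv = Δv₁ + Δv₂ = 1.602 km/s.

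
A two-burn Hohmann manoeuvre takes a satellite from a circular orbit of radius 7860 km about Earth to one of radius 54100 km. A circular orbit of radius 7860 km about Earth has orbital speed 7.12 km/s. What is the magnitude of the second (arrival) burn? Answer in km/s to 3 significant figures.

From the circular-orbit relation v² = μ/r at r = 7860 km: μ = v²r = (7.12)² × 7860 = 3.98458×10^5 km³/s².
Transfer-ellipse semi-major axis a_t = (r₁ + r₂)/2 = (7860 + 54100)/2 = 30980 km.
On the circular orbit at r = 54100 km, v_c = √(μ/r) = 2.714 km/s.
Transfer-orbit speed at the same r (vis-viva, a = a_t): v_t = √[μ(2/r − 1/a_t)] = 1.367 km/s.
Δv₂ = |v_t − v_c| = |1.367 − 2.714| = 1.347 km/s.

Δv₂ = 1.35 km/s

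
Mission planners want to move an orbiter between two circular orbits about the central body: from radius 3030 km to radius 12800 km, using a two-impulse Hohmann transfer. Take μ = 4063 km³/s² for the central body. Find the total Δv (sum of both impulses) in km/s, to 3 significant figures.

Δv = 0.529 km/s

Semi-major axis of the transfer orbit: a_t = (3030 + 12800)/2 = 7915 km.
Circular speed at r₁: v₁ = √(μ/r₁) = √(4063/3030) = 1.1580 km/s.
Transfer-orbit speed at r₁ (v² = μ(2/r − 1/a)): v_p = √[μ(2/r₁ − 1/a_t)] = 1.4726 km/s.
First burn Δv₁ = |v_p − v₁| = 0.3146 km/s.
Circular speed at r₂: v₂ = √(μ/r₂) = 0.5634 km/s.
Transfer-orbit speed at r₂: v_a = √[μ(2/r₂ − 1/a_t)] = 0.3486 km/s.
Second burn Δv₂ = |v₂ − v_a| = 0.2148 km/s.
Δv = Δv₁ + Δv₂ = 0.3146 + 0.2148 = 0.5294 km/s.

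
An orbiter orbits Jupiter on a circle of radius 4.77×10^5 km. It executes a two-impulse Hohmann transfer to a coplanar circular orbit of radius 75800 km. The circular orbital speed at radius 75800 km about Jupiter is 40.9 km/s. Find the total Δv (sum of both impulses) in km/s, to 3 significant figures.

From the circular-orbit relation v² = μ/r at r = 75800 km: μ = v²r = (40.9)² × 75800 = 1.26799×10^8 km³/s².
Transfer-ellipse semi-major axis a_t = (r₁ + r₂)/2 = (4.770×10^5 + 75800)/2 = 2.764×10^5 km.
At r₁ the circular-orbit speed is v₁ = √(μ/r₁) = 16.304 km/s.
On the transfer ellipse at r₁, v² = μ(2/r − 1/a) gives v_a = √[μ(2/r₁ − 1/a_t)] = 8.5382 km/s.
First burn Δv₁ = |v_a − v₁| = 7.766 km/s.
Circular speed at r₂: v₂ = √(μ/r₂) = 40.90 km/s.
Transfer-orbit speed at r₂: v_p = √[μ(2/r₂ − 1/a_t)] = 53.73 km/s.
Second burn Δv₂ = |v₂ − v_p| = 12.83 km/s.
Δv = Δv₁ + Δv₂ = 7.766 + 12.83 = 20.60 km/s.

Δv = 20.6 km/s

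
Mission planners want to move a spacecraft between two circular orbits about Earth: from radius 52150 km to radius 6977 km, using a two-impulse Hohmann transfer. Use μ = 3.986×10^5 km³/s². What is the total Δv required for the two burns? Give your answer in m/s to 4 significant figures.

Semi-major axis of the transfer orbit: a_t = (52150 + 6977)/2 = 29563.5 km.
Circular speed at r₁: v₁ = √(μ/r₁) = √(3.986×10^5/52150) = 2.765 km/s.
On the transfer ellipse at r₁, vis-viva gives v_a = √[μ(2/r₁ − 1/a_t)] = 1.343 km/s.
First burn Δv₁ = |v_a − v₁| = 1.422 km/s.
At r₂, v₂ = √(μ/r₂) = 7.55848 km/s.
Transfer-orbit speed at r₂: v_p = √[μ(2/r₂ − 1/a_t)] = 10.0388 km/s.
Second burn Δv₂ = |v₂ − v_p| = 2.480 km/s.
Δv = Δv₁ + Δv₂ = 1.422 + 2.480 = 3.902 km/s.

Δv = 3902 m/s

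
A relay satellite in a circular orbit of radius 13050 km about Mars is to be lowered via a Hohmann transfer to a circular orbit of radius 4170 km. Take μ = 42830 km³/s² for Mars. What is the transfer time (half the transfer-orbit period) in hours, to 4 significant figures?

The Hohmann ellipse has a_t = (r₁ + r₂)/2 = 8610 km.
By Kepler's third law the transfer-orbit period is T = 2π√(a_t³/μ), so t = T/2 = 12130 s.
Converting: 12130 s ÷ 3600 s/hour = 3.369 hours.

t = 3.369 hours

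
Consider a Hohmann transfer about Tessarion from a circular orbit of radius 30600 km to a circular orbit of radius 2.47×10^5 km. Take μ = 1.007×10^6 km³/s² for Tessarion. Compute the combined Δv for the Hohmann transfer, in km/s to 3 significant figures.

The Hohmann ellipse has a_t = (r₁ + r₂)/2 = 1.388×10^5 km.
Circular speed at r₁: v₁ = √(μ/r₁) = √(1.007×10^6/30600) = 5.737 km/s.
On the transfer ellipse at r₁, v² = μ(2/r − 1/a) gives v_p = √[μ(2/r₁ − 1/a_t)] = 7.653 km/s.
First burn Δv₁ = |v_p − v₁| = 1.916 km/s.
At r₂, v₂ = √(μ/r₂) = 2.019 km/s.
Transfer-orbit speed at r₂: v_a = √[μ(2/r₂ − 1/a_t)] = 0.9481 km/s.
Second burn Δv₂ = |v₂ − v_a| = 1.071 km/s.
Total Δv = Δv₁ + Δv₂ = 2.987 km/s.

Δv = 2.99 km/s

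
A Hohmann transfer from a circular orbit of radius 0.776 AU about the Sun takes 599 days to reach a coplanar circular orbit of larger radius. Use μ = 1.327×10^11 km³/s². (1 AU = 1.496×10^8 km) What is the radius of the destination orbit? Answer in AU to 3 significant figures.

In km: r₁ = 0.776 × 1.496×10^8 = 1.160896×10^8 km.
Transfer time t = 599 days = 5.17536×10^7 s, and t = π√(a_t³/μ).
So a_t = (μ t²/π²)^(1/3) = (1.327×10^11 × (5.17536×10^7)² / π²)^(1/3) = 3.3023×10^8 km.
Since a_t = (r₁ + r₂)/2, r₂ = 2a_t − r₁ = 2×3.3023×10^8 − 1.160896×10^8 = 5.443704×10^8 km.
In AU: r₂ = 5.443704×10^8 / 1.496×10^8 = 3.64 AU.

r₂ = 3.64 AU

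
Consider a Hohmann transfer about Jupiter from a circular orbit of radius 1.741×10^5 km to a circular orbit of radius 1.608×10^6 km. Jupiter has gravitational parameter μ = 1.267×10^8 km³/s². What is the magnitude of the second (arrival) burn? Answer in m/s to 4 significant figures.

Δv₂ = 4953 m/s

Semi-major axis of the transfer orbit: a_t = (1.741×10^5 + 1.608×10^6)/2 = 8.9105×10^5 km.
On the circular orbit at r = 1.608×10^6 km, v_c = √(μ/r) = 8.877 km/s.
Vis-viva on the transfer ellipse at r = 1.608×10^6 km gives v_t = √[μ(2/r − 1/a_t)] = 3.924 km/s.
Δv₂ = |v_t − v_c| = |3.924 − 8.877| = 4.953 km/s.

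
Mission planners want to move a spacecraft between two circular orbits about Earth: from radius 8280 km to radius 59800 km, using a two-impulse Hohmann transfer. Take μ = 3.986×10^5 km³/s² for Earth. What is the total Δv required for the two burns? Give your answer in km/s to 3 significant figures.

Δv = 3.57 km/s

The Hohmann ellipse has a_t = (r₁ + r₂)/2 = 34040 km.
At r₁ the circular-orbit speed is v₁ = √(μ/r₁) = 6.938 km/s.
On the transfer ellipse at r₁, vis-viva gives v_p = √[μ(2/r₁ − 1/a_t)] = 9.196 km/s.
First burn Δv₁ = |v_p − v₁| = 2.258 km/s.
Circular speed at r₂: v₂ = √(μ/r₂) = 2.58177 km/s.
Transfer-orbit speed at r₂: v_a = √[μ(2/r₂ − 1/a_t)] = 1.27332 km/s.
Second burn Δv₂ = |v₂ − v_a| = 1.308 km/s.
Total Δv = Δv₁ + Δv₂ = 3.566 km/s.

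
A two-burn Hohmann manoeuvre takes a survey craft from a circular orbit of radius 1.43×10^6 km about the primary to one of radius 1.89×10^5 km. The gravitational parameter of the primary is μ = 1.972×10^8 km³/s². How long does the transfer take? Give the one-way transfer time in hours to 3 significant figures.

t = 45.3 hours

Transfer-ellipse semi-major axis a_t = (r₁ + r₂)/2 = (1.430×10^6 + 1.890×10^5)/2 = 8.095×10^5 km.
Half the transfer-orbit period gives t = π√(a_t³/μ) = 1.6294×10^5 s.
Converting: 1.6294×10^5 s ÷ 3600 s/hour = 45.3 hours.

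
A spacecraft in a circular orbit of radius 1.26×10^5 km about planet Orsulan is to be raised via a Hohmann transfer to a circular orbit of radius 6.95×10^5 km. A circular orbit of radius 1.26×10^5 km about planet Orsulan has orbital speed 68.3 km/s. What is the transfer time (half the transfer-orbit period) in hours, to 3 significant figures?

From the circular-orbit relation v² = μ/r at r = 1.26×10^5 km: μ = v²r = (68.3)² × 1.26×10^5 = 5.87776×10^8 km³/s².
The Hohmann ellipse has a_t = (r₁ + r₂)/2 = 4.105×10^5 km.
Transfer time t = π√(a_t³/μ) = π√((4.105×10^5)³ / 5.87776×10^8) = 34080 s.
Converting: 34080 s ÷ 3600 s/hour = 9.47 hours.

t = 9.47 hours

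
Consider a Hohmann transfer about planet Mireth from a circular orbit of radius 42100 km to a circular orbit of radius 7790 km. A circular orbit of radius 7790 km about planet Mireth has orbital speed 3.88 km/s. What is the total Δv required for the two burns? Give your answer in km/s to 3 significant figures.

From the circular-orbit relation v² = μ/r at r = 7790 km: μ = v²r = (3.88)² × 7790 = 1.17274×10^5 km³/s².
Semi-major axis of the transfer orbit: a_t = (42100 + 7790)/2 = 24945 km.
Circular speed at r₁: v₁ = √(μ/r₁) = √(1.17274×10^5/42100) = 1.669 km/s.
Transfer-orbit speed at r₁ (v² = μ(2/r − 1/a)): v_a = √[μ(2/r₁ − 1/a_t)] = 0.9327 km/s.
First burn Δv₁ = |v_a − v₁| = 0.7363 km/s.
At r₂, v₂ = √(μ/r₂) = 3.880 km/s.
Transfer-orbit speed at r₂: v_p = √[μ(2/r₂ − 1/a_t)] = 5.041 km/s.
Second burn Δv₂ = |v₂ − v_p| = 1.161 km/s.
Δv = Δv₁ + Δv₂ = 0.7363 + 1.161 = 1.897 km/s.

Δv = 1.90 km/s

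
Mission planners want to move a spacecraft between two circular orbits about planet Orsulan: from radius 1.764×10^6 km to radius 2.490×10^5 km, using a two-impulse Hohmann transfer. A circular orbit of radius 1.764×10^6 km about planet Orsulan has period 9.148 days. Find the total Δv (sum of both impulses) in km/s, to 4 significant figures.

From Kepler's third law T² = 4π²r³/μ at r = 1.764×10^6 km, T = 9.148 days = 9.148 × 86400 s = 7.903872×10^5 s: μ = 4π²r³/T² = 3.46877×10^8 km³/s².
Transfer-ellipse semi-major axis a_t = (r₁ + r₂)/2 = (1.764×10^6 + 2.490×10^5)/2 = 1.0065×10^6 km.
Circular speed at r₁: v₁ = √(μ/r₁) = √(3.46877×10^8/1.764×10^6) = 14.023 km/s.
On the transfer ellipse at r₁, v² = μ(2/r − 1/a) gives v_a = √[μ(2/r₁ − 1/a_t)] = 6.9748 km/s.
First burn Δv₁ = |v_a − v₁| = 7.048 km/s.
Circular speed at r₂: v₂ = √(μ/r₂) = 37.32 km/s.
Transfer-orbit speed at r₂: v_p = √[μ(2/r₂ − 1/a_t)] = 49.41 km/s.
Second burn Δv₂ = |v₂ − v_p| = 12.09 km/s.
Total Δv = Δv₁ + Δv₂ = 19.14 km/s.

Δv = 19.14 km/s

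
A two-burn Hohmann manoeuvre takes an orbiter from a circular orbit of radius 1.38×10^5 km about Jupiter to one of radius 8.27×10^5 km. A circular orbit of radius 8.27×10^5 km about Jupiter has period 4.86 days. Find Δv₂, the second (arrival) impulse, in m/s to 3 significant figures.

From Kepler's third law T² = 4π²r³/μ at r = 8.27×10^5 km, T = 4.86 days = 4.86 × 86400 s = 4.19904×10^5 s: μ = 4π²r³/T² = 1.26642×10^8 km³/s².
Semi-major axis of the transfer orbit: a_t = (1.380×10^5 + 8.270×10^5)/2 = 4.825×10^5 km.
Circular speed at r = 8.270×10^5 km: v_c = √(μ/r) = 12.375 km/s.
Vis-viva on the transfer ellipse at r = 8.270×10^5 km gives v_t = √[μ(2/r − 1/a_t)] = 6.6180 km/s.
Δv₂ = |v_t − v_c| = |6.6180 − 12.375| = 5.757 km/s.

Δv₂ = 5760 m/s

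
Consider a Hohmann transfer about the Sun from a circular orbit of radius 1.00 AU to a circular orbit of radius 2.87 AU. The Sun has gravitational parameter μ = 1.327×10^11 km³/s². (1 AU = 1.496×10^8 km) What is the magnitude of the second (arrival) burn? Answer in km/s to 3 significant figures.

Δv₂ = 4.94 km/s

In km: r₁ = 1.00 × 1.496×10^8 = 1.496×10^8 km; r₂ = 2.87 × 1.496×10^8 = 4.29352×10^8 km.
Semi-major axis of the transfer orbit: a_t = (1.496×10^8 + 4.29352×10^8)/2 = 2.89476×10^8 km.
On the circular orbit at r = 4.29352×10^8 km, v_c = √(μ/r) = 17.580 km/s.
Vis-viva on the transfer ellipse at r = 4.29352×10^8 km gives v_t = √[μ(2/r − 1/a_t)] = 12.638 km/s.
Δv₂ = |v_t − v_c| = |12.638 − 17.580| = 4.942 km/s.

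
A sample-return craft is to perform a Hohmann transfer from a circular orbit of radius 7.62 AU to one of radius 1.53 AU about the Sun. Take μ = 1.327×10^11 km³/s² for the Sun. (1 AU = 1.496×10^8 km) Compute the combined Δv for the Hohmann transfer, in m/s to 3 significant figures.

In km: r₁ = 7.62 × 1.496×10^8 = 1.139952×10^9 km; r₂ = 1.53 × 1.496×10^8 = 2.28888×10^8 km.
The Hohmann ellipse has a_t = (r₁ + r₂)/2 = 6.8442×10^8 km.
Circular speed at r₁: v₁ = √(μ/r₁) = √(1.327×10^11/1.139952×10^9) = 10.789 km/s.
Transfer-orbit speed at r₁ (vis-viva): v_a = √[μ(2/r₁ − 1/a_t)] = 6.2394 km/s.
First burn Δv₁ = |v_a − v₁| = 4.550 km/s.
At r₂, v₂ = √(μ/r₂) = 24.0782 km/s.
Transfer-orbit speed at r₂: v_p = √[μ(2/r₂ − 1/a_t)] = 31.0746 km/s.
Second burn Δv₂ = |v₂ − v_p| = 6.996 km/s.
Δv = Δv₁ + Δv₂ = 4.550 + 6.996 = 11.55 km/s.

Δv = 11500 m/s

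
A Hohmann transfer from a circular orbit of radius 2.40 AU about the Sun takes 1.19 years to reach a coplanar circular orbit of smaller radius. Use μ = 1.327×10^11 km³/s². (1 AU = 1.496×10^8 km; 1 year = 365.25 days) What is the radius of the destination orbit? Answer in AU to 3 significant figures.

In km: r₁ = 2.40 × 1.496×10^8 = 3.5904×10^8 km.
Transfer time t = 1.19 years × 365.25 × 86400 s = 3.7553544×10^7 s, and t = π√(a_t³/μ).
So a_t = (μ t²/π²)^(1/3) = (1.327×10^11 × (3.7553544×10^7)² / π²)^(1/3) = 2.6666×10^8 km.
Since a_t = (r₁ + r₂)/2, r₂ = 2a_t − r₁ = 2×2.6666×10^8 − 3.5904×10^8 = 1.7428×10^8 km.
In AU: r₂ = 1.7428×10^8 / 1.496×10^8 = 1.16 AU.

r₂ = 1.16 AU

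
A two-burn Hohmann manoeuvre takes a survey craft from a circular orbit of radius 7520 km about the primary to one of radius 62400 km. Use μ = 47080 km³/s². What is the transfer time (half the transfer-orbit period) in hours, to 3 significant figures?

t = 26.3 hours

The Hohmann ellipse has a_t = (r₁ + r₂)/2 = 34960 km.
Transfer time t = π√(a_t³/μ) = π√((34960)³ / 47080) = 94640 s.
Converting: 94640 s ÷ 3600 s/hour = 26.3 hours.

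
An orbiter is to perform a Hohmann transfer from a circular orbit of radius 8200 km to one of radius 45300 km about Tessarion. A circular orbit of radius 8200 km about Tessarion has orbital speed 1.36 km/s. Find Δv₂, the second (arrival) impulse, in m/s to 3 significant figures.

Δv₂ = 258 m/s

From the circular-orbit relation v² = μ/r at r = 8200 km: μ = v²r = (1.36)² × 8200 = 15166.7 km³/s².
The Hohmann ellipse has a_t = (r₁ + r₂)/2 = 26750 km.
On the circular orbit at r = 45300 km, v_c = √(μ/r) = 0.57862 km/s.
Vis-viva on the transfer ellipse at r = 45300 km gives v_t = √[μ(2/r − 1/a_t)] = 0.32036 km/s.
Δv₂ = |v_t − v_c| = |0.32036 − 0.57862| = 0.2583 km/s.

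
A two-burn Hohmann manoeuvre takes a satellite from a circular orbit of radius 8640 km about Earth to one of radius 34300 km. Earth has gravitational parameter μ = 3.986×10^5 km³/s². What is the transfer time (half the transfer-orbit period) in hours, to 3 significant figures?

The Hohmann ellipse has a_t = (r₁ + r₂)/2 = 21470 km.
By Kepler's third law the transfer-orbit period is T = 2π√(a_t³/μ), so t = T/2 = 15650 s.
Converting: 15650 s ÷ 3600 s/hour = 4.35 hours.

t = 4.35 hours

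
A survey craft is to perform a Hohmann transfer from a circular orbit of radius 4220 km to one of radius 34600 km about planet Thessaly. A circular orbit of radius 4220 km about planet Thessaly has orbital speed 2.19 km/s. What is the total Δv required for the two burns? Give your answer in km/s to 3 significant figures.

Δv = 1.14 km/s

From the circular-orbit relation v² = μ/r at r = 4220 km: μ = v²r = (2.19)² × 4220 = 20239.5 km³/s².
Transfer-ellipse semi-major axis a_t = (r₁ + r₂)/2 = (4220 + 34600)/2 = 19410 km.
Circular speed at r₁: v₁ = √(μ/r₁) = √(20239.5/4220) = 2.1900 km/s.
Transfer-orbit speed at r₁ (vis-viva equation): v_p = √[μ(2/r₁ − 1/a_t)] = 2.9239 km/s.
First burn Δv₁ = |v_p − v₁| = 0.7339 km/s.
Circular speed at r₂: v₂ = √(μ/r₂) = 0.7648 km/s.
Transfer-orbit speed at r₂: v_a = √[μ(2/r₂ − 1/a_t)] = 0.3566 km/s.
Second burn Δv₂ = |v₂ − v_a| = 0.4082 km/s.
Δv = Δv₁ + Δv₂ = 0.7339 + 0.4082 = 1.142 km/s.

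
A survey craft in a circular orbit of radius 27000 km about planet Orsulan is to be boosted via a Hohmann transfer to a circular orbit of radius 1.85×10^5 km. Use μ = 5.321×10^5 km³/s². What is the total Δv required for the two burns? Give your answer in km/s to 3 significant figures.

The Hohmann ellipse has a_t = (r₁ + r₂)/2 = 1.060×10^5 km.
Circular speed at r₁: v₁ = √(μ/r₁) = √(5.321×10^5/27000) = 4.4393 km/s.
On the transfer ellipse at r₁, v² = μ(2/r − 1/a) gives v_p = √[μ(2/r₁ − 1/a_t)] = 5.8647 km/s.
First burn Δv₁ = |v_p − v₁| = 1.425 km/s.
Circular speed at r₂: v₂ = √(μ/r₂) = 1.6959 km/s.
Transfer-orbit speed at r₂: v_a = √[μ(2/r₂ − 1/a_t)] = 0.85593 km/s.
Second burn Δv₂ = |v₂ − v_a| = 0.8400 km/s.
Total Δv = Δv₁ + Δv₂ = 2.265 km/s.

Δv = 2.27 km/s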